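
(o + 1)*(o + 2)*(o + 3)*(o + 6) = o^4 + 12*o^3 + 47*o^2 + 72*o + 36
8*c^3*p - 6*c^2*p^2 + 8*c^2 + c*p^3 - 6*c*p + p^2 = (-4*c + p)*(-2*c + p)*(c*p + 1)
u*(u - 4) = u^2 - 4*u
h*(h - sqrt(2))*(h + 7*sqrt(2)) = h^3 + 6*sqrt(2)*h^2 - 14*h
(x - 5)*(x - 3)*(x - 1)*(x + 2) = x^4 - 7*x^3 + 5*x^2 + 31*x - 30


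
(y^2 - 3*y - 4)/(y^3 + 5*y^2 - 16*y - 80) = (y + 1)/(y^2 + 9*y + 20)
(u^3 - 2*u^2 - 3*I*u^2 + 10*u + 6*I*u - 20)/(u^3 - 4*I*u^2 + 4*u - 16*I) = (u^2 - u*(2 + 5*I) + 10*I)/(u^2 - 6*I*u - 8)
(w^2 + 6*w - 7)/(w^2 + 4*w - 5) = (w + 7)/(w + 5)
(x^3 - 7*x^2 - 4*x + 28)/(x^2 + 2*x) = x - 9 + 14/x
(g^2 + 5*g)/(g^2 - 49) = g*(g + 5)/(g^2 - 49)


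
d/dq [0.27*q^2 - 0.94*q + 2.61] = 0.54*q - 0.94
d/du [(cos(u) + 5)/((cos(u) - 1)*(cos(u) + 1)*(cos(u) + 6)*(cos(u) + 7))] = (3*cos(u)^4 + 46*cos(u)^3 + 236*cos(u)^2 + 410*cos(u) - 23)/((cos(u) + 6)^2*(cos(u) + 7)^2*sin(u)^3)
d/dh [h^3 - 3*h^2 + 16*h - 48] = 3*h^2 - 6*h + 16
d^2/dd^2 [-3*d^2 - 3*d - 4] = -6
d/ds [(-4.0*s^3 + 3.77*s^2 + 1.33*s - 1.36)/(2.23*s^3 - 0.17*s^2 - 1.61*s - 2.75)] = (-7.7271*s^4 + 6.9482*s^3 + 36.2548*s^2 - 21.1974*s - 5.8471)/(4.9729*s^6 - 0.7582*s^5 - 7.1517*s^4 - 11.7176*s^3 + 3.5271*s^2 + 8.855*s + 7.5625)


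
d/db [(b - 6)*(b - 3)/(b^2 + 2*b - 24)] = (11*b^2 - 84*b + 180)/(b^4 + 4*b^3 - 44*b^2 - 96*b + 576)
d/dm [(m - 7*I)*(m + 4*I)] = 2*m - 3*I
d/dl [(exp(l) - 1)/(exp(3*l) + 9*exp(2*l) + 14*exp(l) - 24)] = 2*(-exp(l) - 5)*exp(l)/(exp(4*l) + 20*exp(3*l) + 148*exp(2*l) + 480*exp(l) + 576)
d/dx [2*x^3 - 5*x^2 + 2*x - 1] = 6*x^2 - 10*x + 2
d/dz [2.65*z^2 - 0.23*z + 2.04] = 5.3*z - 0.23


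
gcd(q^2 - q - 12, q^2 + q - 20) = q - 4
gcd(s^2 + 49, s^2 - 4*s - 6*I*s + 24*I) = 1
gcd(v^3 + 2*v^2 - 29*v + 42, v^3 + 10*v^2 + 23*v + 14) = v + 7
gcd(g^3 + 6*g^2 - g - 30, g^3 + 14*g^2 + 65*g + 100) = g + 5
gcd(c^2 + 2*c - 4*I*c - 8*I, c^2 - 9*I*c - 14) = 1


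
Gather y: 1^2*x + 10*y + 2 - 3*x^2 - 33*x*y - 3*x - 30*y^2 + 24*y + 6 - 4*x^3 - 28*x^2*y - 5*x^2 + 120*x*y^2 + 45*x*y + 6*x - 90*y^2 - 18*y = -4*x^3 - 8*x^2 + 4*x + y^2*(120*x - 120) + y*(-28*x^2 + 12*x + 16) + 8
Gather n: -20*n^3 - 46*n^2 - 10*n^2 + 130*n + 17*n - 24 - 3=-20*n^3 - 56*n^2 + 147*n - 27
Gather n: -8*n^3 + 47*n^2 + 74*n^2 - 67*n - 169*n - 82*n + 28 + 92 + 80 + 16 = -8*n^3 + 121*n^2 - 318*n + 216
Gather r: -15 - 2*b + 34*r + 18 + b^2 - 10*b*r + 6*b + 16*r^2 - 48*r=b^2 + 4*b + 16*r^2 + r*(-10*b - 14) + 3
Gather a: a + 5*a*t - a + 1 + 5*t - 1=5*a*t + 5*t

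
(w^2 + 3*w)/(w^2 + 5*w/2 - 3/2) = 2*w/(2*w - 1)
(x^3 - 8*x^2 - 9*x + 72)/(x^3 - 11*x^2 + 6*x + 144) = (x - 3)/(x - 6)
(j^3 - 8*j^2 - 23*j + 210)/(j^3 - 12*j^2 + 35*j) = (j^2 - j - 30)/(j*(j - 5))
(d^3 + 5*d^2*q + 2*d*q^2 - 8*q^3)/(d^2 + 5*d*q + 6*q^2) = (d^2 + 3*d*q - 4*q^2)/(d + 3*q)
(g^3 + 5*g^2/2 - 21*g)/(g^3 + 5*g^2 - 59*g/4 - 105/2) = 2*g/(2*g + 5)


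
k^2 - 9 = (k - 3)*(k + 3)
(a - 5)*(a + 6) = a^2 + a - 30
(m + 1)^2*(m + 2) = m^3 + 4*m^2 + 5*m + 2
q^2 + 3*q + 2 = (q + 1)*(q + 2)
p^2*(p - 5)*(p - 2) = p^4 - 7*p^3 + 10*p^2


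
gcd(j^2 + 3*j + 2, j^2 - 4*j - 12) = j + 2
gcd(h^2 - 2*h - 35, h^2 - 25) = h + 5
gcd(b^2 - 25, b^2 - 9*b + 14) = 1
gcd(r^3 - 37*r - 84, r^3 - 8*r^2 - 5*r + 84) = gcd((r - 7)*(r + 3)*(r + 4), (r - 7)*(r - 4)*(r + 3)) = r^2 - 4*r - 21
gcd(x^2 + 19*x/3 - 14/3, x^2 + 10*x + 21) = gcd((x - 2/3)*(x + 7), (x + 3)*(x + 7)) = x + 7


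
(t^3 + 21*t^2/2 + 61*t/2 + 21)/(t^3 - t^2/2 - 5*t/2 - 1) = (2*t^2 + 19*t + 42)/(2*t^2 - 3*t - 2)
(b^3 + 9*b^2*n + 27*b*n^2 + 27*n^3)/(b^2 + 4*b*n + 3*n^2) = (b^2 + 6*b*n + 9*n^2)/(b + n)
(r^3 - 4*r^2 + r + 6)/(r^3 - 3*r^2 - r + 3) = (r - 2)/(r - 1)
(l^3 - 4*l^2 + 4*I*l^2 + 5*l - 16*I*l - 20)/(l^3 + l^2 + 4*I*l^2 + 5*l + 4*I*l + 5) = (l - 4)/(l + 1)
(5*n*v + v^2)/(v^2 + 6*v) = (5*n + v)/(v + 6)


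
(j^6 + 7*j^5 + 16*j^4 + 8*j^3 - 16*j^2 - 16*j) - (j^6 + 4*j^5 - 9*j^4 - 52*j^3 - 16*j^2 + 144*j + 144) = 3*j^5 + 25*j^4 + 60*j^3 - 160*j - 144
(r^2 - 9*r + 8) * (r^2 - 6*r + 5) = r^4 - 15*r^3 + 67*r^2 - 93*r + 40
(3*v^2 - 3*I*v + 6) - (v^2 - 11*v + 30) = 2*v^2 + 11*v - 3*I*v - 24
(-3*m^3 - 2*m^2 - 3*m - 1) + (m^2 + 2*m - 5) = -3*m^3 - m^2 - m - 6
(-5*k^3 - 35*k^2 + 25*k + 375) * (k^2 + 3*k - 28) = -5*k^5 - 50*k^4 + 60*k^3 + 1430*k^2 + 425*k - 10500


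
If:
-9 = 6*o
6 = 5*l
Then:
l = 6/5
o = -3/2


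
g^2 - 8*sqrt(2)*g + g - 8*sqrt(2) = (g + 1)*(g - 8*sqrt(2))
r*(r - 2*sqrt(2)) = r^2 - 2*sqrt(2)*r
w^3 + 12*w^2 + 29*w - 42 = (w - 1)*(w + 6)*(w + 7)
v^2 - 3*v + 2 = (v - 2)*(v - 1)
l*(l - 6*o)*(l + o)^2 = l^4 - 4*l^3*o - 11*l^2*o^2 - 6*l*o^3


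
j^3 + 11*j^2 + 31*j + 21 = (j + 1)*(j + 3)*(j + 7)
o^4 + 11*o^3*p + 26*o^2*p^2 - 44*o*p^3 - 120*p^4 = (o - 2*p)*(o + 2*p)*(o + 5*p)*(o + 6*p)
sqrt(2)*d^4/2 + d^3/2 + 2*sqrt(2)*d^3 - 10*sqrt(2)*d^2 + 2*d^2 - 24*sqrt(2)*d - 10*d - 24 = (d - 4)*(d + 6)*(d + sqrt(2)/2)*(sqrt(2)*d/2 + sqrt(2))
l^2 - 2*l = l*(l - 2)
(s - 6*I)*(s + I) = s^2 - 5*I*s + 6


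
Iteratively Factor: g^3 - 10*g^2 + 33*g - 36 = (g - 4)*(g^2 - 6*g + 9) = (g - 4)*(g - 3)*(g - 3)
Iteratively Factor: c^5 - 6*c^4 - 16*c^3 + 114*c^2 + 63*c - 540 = (c - 3)*(c^4 - 3*c^3 - 25*c^2 + 39*c + 180) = (c - 5)*(c - 3)*(c^3 + 2*c^2 - 15*c - 36) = (c - 5)*(c - 3)*(c + 3)*(c^2 - c - 12) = (c - 5)*(c - 3)*(c + 3)^2*(c - 4)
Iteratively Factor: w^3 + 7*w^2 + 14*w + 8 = (w + 1)*(w^2 + 6*w + 8) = (w + 1)*(w + 2)*(w + 4)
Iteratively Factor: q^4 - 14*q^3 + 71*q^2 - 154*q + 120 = (q - 2)*(q^3 - 12*q^2 + 47*q - 60) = (q - 3)*(q - 2)*(q^2 - 9*q + 20) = (q - 4)*(q - 3)*(q - 2)*(q - 5)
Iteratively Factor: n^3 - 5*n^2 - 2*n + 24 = (n - 3)*(n^2 - 2*n - 8) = (n - 4)*(n - 3)*(n + 2)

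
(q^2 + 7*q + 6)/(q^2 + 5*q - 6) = (q + 1)/(q - 1)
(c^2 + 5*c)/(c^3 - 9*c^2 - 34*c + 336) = c*(c + 5)/(c^3 - 9*c^2 - 34*c + 336)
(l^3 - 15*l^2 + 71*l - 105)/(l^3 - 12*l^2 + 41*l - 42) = (l - 5)/(l - 2)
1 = 1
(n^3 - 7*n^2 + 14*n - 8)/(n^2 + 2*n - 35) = (n^3 - 7*n^2 + 14*n - 8)/(n^2 + 2*n - 35)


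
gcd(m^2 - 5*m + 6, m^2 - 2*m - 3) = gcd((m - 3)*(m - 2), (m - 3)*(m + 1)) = m - 3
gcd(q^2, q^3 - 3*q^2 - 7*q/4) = q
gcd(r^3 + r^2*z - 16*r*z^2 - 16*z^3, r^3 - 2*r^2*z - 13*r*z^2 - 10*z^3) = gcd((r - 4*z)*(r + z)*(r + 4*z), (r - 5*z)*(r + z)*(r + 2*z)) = r + z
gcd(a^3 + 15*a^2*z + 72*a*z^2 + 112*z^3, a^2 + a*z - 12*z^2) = a + 4*z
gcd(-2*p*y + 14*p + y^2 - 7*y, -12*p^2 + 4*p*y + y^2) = -2*p + y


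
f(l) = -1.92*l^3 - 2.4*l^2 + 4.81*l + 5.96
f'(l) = -5.76*l^2 - 4.8*l + 4.81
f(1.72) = -2.64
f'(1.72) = -20.49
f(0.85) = 7.14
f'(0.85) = -3.43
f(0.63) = 7.56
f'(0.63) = -0.50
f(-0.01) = 5.91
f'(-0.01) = 4.86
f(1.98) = -8.83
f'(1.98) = -27.28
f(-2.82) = 16.37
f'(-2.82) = -27.46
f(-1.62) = 0.03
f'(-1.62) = -2.53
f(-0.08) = 5.56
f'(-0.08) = 5.16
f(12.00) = -3599.68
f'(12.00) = -882.23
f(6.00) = -466.30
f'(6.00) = -231.35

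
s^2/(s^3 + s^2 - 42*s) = s/(s^2 + s - 42)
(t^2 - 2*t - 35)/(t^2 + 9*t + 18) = (t^2 - 2*t - 35)/(t^2 + 9*t + 18)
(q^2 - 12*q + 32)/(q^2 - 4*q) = (q - 8)/q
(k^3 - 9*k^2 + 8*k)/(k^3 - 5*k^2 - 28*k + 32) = k/(k + 4)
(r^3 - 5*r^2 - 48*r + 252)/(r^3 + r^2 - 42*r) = (r - 6)/r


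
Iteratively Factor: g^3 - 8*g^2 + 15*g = (g)*(g^2 - 8*g + 15) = g*(g - 3)*(g - 5)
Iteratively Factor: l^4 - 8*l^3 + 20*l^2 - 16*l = (l - 4)*(l^3 - 4*l^2 + 4*l) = (l - 4)*(l - 2)*(l^2 - 2*l) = l*(l - 4)*(l - 2)*(l - 2)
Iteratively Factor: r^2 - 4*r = (r - 4)*(r)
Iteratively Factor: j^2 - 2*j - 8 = (j - 4)*(j + 2)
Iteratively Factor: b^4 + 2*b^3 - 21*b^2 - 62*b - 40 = (b + 4)*(b^3 - 2*b^2 - 13*b - 10) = (b + 1)*(b + 4)*(b^2 - 3*b - 10) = (b + 1)*(b + 2)*(b + 4)*(b - 5)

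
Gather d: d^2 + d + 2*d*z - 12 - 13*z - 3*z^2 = d^2 + d*(2*z + 1) - 3*z^2 - 13*z - 12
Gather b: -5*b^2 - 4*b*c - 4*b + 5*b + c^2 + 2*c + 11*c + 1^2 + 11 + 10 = -5*b^2 + b*(1 - 4*c) + c^2 + 13*c + 22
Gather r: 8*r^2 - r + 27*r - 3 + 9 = 8*r^2 + 26*r + 6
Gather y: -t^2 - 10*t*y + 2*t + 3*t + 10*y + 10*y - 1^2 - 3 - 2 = -t^2 + 5*t + y*(20 - 10*t) - 6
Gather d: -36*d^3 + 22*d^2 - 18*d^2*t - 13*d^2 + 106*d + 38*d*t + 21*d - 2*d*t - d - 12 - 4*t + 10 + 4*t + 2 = -36*d^3 + d^2*(9 - 18*t) + d*(36*t + 126)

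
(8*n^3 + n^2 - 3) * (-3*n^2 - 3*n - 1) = -24*n^5 - 27*n^4 - 11*n^3 + 8*n^2 + 9*n + 3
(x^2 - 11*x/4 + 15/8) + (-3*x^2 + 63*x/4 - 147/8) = -2*x^2 + 13*x - 33/2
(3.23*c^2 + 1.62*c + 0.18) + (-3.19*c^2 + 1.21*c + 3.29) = 0.04*c^2 + 2.83*c + 3.47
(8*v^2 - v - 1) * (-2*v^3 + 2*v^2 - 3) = -16*v^5 + 18*v^4 - 26*v^2 + 3*v + 3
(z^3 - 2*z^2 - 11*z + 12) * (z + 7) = z^4 + 5*z^3 - 25*z^2 - 65*z + 84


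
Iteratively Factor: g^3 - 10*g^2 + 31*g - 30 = (g - 2)*(g^2 - 8*g + 15) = (g - 3)*(g - 2)*(g - 5)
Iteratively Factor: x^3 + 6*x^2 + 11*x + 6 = (x + 2)*(x^2 + 4*x + 3) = (x + 1)*(x + 2)*(x + 3)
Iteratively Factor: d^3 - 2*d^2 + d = (d - 1)*(d^2 - d) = d*(d - 1)*(d - 1)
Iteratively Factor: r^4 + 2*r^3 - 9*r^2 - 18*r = (r)*(r^3 + 2*r^2 - 9*r - 18) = r*(r - 3)*(r^2 + 5*r + 6) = r*(r - 3)*(r + 3)*(r + 2)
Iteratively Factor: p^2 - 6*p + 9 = (p - 3)*(p - 3)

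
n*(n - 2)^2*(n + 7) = n^4 + 3*n^3 - 24*n^2 + 28*n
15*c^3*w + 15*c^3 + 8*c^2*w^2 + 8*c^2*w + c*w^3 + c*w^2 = (3*c + w)*(5*c + w)*(c*w + c)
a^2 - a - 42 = (a - 7)*(a + 6)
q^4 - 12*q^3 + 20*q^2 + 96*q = q*(q - 8)*(q - 6)*(q + 2)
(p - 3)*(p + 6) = p^2 + 3*p - 18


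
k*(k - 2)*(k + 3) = k^3 + k^2 - 6*k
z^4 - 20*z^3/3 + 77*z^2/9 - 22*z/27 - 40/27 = (z - 5)*(z - 4/3)*(z - 2/3)*(z + 1/3)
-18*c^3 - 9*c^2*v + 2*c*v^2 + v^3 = (-3*c + v)*(2*c + v)*(3*c + v)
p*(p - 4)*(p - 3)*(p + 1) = p^4 - 6*p^3 + 5*p^2 + 12*p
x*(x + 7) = x^2 + 7*x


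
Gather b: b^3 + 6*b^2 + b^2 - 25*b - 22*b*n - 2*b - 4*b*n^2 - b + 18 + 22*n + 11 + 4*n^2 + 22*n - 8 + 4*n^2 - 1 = b^3 + 7*b^2 + b*(-4*n^2 - 22*n - 28) + 8*n^2 + 44*n + 20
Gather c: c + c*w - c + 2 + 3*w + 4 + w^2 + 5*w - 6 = c*w + w^2 + 8*w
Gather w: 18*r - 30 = 18*r - 30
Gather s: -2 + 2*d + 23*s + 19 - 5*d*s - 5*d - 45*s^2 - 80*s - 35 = -3*d - 45*s^2 + s*(-5*d - 57) - 18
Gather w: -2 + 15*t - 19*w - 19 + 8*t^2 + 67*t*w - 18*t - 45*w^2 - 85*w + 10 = 8*t^2 - 3*t - 45*w^2 + w*(67*t - 104) - 11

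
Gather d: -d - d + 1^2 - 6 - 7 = -2*d - 12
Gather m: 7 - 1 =6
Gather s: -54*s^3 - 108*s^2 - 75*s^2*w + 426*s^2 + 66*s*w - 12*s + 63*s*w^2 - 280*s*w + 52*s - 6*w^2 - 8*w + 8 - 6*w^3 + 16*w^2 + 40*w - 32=-54*s^3 + s^2*(318 - 75*w) + s*(63*w^2 - 214*w + 40) - 6*w^3 + 10*w^2 + 32*w - 24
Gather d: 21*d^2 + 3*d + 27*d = 21*d^2 + 30*d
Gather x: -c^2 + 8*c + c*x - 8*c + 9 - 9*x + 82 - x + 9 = -c^2 + x*(c - 10) + 100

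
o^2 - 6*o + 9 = (o - 3)^2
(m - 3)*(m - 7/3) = m^2 - 16*m/3 + 7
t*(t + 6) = t^2 + 6*t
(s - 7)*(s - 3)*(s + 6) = s^3 - 4*s^2 - 39*s + 126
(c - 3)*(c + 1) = c^2 - 2*c - 3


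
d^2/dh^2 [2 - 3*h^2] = -6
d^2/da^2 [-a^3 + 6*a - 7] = -6*a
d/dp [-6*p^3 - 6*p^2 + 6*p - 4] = -18*p^2 - 12*p + 6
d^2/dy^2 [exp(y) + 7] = exp(y)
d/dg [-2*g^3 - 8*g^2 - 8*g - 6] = -6*g^2 - 16*g - 8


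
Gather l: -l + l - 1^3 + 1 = 0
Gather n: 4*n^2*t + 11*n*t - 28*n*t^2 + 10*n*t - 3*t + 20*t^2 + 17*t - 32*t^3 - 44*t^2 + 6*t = 4*n^2*t + n*(-28*t^2 + 21*t) - 32*t^3 - 24*t^2 + 20*t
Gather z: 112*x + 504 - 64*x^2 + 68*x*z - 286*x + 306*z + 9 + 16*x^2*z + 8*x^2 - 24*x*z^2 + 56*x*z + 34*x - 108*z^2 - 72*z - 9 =-56*x^2 - 140*x + z^2*(-24*x - 108) + z*(16*x^2 + 124*x + 234) + 504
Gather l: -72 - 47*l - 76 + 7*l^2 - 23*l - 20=7*l^2 - 70*l - 168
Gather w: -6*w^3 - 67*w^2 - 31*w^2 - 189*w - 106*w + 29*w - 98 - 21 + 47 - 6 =-6*w^3 - 98*w^2 - 266*w - 78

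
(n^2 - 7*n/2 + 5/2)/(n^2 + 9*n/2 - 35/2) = (n - 1)/(n + 7)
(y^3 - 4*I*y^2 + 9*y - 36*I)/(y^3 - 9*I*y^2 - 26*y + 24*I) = (y + 3*I)/(y - 2*I)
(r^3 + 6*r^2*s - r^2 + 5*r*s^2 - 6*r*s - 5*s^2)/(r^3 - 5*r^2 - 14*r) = (-r^3 - 6*r^2*s + r^2 - 5*r*s^2 + 6*r*s + 5*s^2)/(r*(-r^2 + 5*r + 14))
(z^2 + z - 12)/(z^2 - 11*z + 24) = (z + 4)/(z - 8)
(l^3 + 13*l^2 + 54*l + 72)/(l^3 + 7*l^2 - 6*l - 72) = (l + 3)/(l - 3)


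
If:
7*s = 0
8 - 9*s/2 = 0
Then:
No Solution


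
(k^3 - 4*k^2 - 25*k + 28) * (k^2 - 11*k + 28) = k^5 - 15*k^4 + 47*k^3 + 191*k^2 - 1008*k + 784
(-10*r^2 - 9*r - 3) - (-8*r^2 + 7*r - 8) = -2*r^2 - 16*r + 5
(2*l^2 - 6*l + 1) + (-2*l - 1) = 2*l^2 - 8*l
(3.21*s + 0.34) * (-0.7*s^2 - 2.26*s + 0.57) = -2.247*s^3 - 7.4926*s^2 + 1.0613*s + 0.1938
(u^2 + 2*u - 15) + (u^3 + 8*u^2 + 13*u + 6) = u^3 + 9*u^2 + 15*u - 9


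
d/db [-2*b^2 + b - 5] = 1 - 4*b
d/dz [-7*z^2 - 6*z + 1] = -14*z - 6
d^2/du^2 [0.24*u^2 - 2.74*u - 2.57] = 0.480000000000000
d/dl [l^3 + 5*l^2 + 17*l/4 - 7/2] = 3*l^2 + 10*l + 17/4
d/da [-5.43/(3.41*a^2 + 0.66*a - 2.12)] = (37.0326*a + 3.5838)/(3.41*a^2 + 0.66*a - 2.12)^2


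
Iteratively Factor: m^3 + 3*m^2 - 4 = (m + 2)*(m^2 + m - 2) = (m + 2)^2*(m - 1)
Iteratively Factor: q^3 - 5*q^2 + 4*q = (q - 4)*(q^2 - q) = q*(q - 4)*(q - 1)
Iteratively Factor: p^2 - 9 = (p + 3)*(p - 3)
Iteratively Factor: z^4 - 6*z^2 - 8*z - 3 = (z - 3)*(z^3 + 3*z^2 + 3*z + 1) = (z - 3)*(z + 1)*(z^2 + 2*z + 1) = (z - 3)*(z + 1)^2*(z + 1)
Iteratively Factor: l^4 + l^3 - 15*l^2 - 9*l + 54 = (l + 3)*(l^3 - 2*l^2 - 9*l + 18) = (l - 3)*(l + 3)*(l^2 + l - 6) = (l - 3)*(l - 2)*(l + 3)*(l + 3)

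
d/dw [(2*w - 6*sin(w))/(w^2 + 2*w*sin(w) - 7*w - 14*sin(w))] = 2*(-5*w^2*cos(w) - w^2 + 6*w*sin(w) + 35*w*cos(w) + 6*sin(w)^2 - 35*sin(w))/((w - 7)^2*(w + 2*sin(w))^2)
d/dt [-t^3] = -3*t^2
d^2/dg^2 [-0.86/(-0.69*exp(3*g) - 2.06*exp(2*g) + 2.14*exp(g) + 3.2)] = ((-5.3406*exp(2*g) - 7.0864*exp(g) + 1.8404)*(0.69*exp(3*g) + 2.06*exp(2*g) - 2.14*exp(g) - 3.2) + 0.86*(2.07*exp(2*g) + 4.12*exp(g) - 2.14)*(4.14*exp(2*g) + 8.24*exp(g) - 4.28)*exp(g))*exp(g)/(0.69*exp(3*g) + 2.06*exp(2*g) - 2.14*exp(g) - 3.2)^3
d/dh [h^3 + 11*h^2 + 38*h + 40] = 3*h^2 + 22*h + 38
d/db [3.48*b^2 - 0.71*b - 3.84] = 6.96*b - 0.71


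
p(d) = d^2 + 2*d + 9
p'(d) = 2*d + 2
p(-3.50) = 14.25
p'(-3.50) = -5.00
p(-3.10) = 12.41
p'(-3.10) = -4.20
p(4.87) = 42.46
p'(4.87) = 11.74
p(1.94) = 16.64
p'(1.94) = 5.88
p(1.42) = 13.86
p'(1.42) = 4.84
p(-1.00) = 8.00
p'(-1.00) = 0.00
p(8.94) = 106.80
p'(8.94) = 19.88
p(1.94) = 16.64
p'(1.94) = 5.88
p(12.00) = 177.00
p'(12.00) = 26.00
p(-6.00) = 33.00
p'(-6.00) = -10.00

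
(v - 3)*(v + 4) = v^2 + v - 12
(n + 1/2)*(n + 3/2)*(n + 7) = n^3 + 9*n^2 + 59*n/4 + 21/4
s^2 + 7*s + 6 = (s + 1)*(s + 6)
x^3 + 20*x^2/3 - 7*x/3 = x*(x - 1/3)*(x + 7)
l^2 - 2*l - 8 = (l - 4)*(l + 2)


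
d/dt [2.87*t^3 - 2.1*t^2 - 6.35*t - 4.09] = 8.61*t^2 - 4.2*t - 6.35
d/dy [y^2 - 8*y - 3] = 2*y - 8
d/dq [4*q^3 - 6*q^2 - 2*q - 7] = 12*q^2 - 12*q - 2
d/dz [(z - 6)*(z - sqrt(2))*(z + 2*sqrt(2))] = 3*z^2 - 12*z + 2*sqrt(2)*z - 6*sqrt(2) - 4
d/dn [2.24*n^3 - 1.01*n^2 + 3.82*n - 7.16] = 6.72*n^2 - 2.02*n + 3.82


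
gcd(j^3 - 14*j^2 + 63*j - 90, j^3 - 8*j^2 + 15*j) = j^2 - 8*j + 15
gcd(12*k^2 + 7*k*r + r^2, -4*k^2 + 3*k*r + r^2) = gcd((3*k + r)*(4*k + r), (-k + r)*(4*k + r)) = 4*k + r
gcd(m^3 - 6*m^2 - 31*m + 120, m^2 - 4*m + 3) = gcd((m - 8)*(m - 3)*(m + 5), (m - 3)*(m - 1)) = m - 3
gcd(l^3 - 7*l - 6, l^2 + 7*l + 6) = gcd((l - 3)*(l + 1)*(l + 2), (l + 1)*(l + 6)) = l + 1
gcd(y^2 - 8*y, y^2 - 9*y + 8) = y - 8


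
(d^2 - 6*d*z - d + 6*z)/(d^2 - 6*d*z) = (d - 1)/d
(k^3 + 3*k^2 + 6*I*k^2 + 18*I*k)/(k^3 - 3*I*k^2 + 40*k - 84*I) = k*(k + 3)/(k^2 - 9*I*k - 14)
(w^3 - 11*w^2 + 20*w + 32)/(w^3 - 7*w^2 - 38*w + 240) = (w^2 - 3*w - 4)/(w^2 + w - 30)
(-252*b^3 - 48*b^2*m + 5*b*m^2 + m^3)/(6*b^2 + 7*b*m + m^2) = (-42*b^2 - b*m + m^2)/(b + m)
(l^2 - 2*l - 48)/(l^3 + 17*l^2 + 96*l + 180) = (l - 8)/(l^2 + 11*l + 30)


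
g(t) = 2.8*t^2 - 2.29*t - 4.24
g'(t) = 5.6*t - 2.29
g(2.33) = 5.63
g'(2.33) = 10.76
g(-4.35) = 58.70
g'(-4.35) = -26.65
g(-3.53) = 38.73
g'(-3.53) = -22.06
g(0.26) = -4.65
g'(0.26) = -0.83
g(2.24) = 4.68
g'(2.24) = 10.25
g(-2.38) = 17.07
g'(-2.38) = -15.62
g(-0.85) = -0.27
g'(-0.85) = -7.05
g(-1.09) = 1.58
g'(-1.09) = -8.39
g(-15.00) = 660.11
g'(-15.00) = -86.29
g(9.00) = 201.95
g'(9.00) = 48.11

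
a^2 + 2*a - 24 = (a - 4)*(a + 6)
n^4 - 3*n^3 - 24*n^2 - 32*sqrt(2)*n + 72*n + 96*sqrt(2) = (n - 3)*(n - 4*sqrt(2))*(n + 2*sqrt(2))^2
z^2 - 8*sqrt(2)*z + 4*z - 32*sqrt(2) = (z + 4)*(z - 8*sqrt(2))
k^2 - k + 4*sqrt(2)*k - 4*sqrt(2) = (k - 1)*(k + 4*sqrt(2))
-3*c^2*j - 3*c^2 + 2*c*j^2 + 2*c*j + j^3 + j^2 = (-c + j)*(3*c + j)*(j + 1)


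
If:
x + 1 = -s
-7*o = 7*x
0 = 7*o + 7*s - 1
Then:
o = 4/7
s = -3/7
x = -4/7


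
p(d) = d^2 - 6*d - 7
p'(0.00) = -6.00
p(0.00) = -7.00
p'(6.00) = 6.00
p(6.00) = -7.00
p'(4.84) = 3.68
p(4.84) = -12.61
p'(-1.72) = -9.44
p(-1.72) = 6.28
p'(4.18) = 2.36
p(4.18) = -14.61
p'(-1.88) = -9.76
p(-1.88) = 7.81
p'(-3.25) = -12.50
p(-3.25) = 23.06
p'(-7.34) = -20.68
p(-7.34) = 90.92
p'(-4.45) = -14.90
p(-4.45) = 39.50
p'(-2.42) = -10.84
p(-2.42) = 13.38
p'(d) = 2*d - 6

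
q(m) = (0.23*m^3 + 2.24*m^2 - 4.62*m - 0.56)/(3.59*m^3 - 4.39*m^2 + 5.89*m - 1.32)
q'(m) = (-10.77*m^2 + 8.78*m - 5.89)*(0.23*m^3 + 2.24*m^2 - 4.62*m - 0.56)/(3.59*m^3 - 4.39*m^2 + 5.89*m - 1.32)^2 + (0.69*m^2 + 4.48*m - 4.62)/(3.59*m^3 - 4.39*m^2 + 5.89*m - 1.32)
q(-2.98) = -0.18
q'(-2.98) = -0.07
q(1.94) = 0.03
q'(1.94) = 0.29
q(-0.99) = -0.40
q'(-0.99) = -0.11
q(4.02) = 0.17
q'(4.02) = -0.00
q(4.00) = 0.17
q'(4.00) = -0.00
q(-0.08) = 0.10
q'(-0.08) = 3.09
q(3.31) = 0.17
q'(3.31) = 0.02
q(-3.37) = -0.15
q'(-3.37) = -0.06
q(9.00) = 0.13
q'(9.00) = -0.01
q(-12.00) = 0.00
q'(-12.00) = -0.01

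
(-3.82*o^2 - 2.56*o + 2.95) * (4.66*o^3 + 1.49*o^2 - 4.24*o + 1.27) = -17.8012*o^5 - 17.6214*o^4 + 26.1294*o^3 + 10.3985*o^2 - 15.7592*o + 3.7465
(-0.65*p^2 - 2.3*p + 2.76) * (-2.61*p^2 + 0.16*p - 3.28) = 1.6965*p^4 + 5.899*p^3 - 5.4396*p^2 + 7.9856*p - 9.0528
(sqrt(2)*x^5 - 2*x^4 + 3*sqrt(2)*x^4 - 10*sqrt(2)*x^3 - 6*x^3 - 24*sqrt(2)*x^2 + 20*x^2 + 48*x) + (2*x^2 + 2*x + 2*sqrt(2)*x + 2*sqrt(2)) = sqrt(2)*x^5 - 2*x^4 + 3*sqrt(2)*x^4 - 10*sqrt(2)*x^3 - 6*x^3 - 24*sqrt(2)*x^2 + 22*x^2 + 2*sqrt(2)*x + 50*x + 2*sqrt(2)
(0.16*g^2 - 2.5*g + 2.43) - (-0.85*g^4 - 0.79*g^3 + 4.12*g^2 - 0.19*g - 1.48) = 0.85*g^4 + 0.79*g^3 - 3.96*g^2 - 2.31*g + 3.91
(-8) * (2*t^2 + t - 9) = -16*t^2 - 8*t + 72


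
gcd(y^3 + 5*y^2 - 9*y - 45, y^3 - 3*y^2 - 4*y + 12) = y - 3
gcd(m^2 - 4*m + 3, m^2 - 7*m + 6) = m - 1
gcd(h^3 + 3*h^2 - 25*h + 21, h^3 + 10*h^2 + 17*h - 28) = h^2 + 6*h - 7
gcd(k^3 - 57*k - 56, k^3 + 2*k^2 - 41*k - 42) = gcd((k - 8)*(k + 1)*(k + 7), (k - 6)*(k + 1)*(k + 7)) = k^2 + 8*k + 7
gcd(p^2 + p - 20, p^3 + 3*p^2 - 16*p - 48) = p - 4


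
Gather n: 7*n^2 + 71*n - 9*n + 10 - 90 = 7*n^2 + 62*n - 80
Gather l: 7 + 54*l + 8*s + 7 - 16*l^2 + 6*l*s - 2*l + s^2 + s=-16*l^2 + l*(6*s + 52) + s^2 + 9*s + 14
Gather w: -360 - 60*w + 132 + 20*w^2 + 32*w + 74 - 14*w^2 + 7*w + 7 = 6*w^2 - 21*w - 147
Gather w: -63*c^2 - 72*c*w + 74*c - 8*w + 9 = -63*c^2 + 74*c + w*(-72*c - 8) + 9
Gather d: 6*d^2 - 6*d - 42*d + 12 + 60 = 6*d^2 - 48*d + 72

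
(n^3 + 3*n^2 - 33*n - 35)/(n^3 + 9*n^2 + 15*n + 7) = (n - 5)/(n + 1)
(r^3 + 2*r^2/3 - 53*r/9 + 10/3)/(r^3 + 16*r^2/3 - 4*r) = (r^2 + 4*r/3 - 5)/(r*(r + 6))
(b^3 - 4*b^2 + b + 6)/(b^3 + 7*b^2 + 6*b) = (b^2 - 5*b + 6)/(b*(b + 6))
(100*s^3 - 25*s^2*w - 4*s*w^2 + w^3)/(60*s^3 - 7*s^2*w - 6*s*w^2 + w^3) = (5*s + w)/(3*s + w)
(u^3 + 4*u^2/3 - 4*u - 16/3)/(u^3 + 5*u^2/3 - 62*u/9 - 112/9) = 3*(3*u^2 - 2*u - 8)/(9*u^2 - 3*u - 56)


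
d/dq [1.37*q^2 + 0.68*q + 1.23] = 2.74*q + 0.68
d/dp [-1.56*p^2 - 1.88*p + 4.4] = -3.12*p - 1.88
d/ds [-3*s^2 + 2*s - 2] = 2 - 6*s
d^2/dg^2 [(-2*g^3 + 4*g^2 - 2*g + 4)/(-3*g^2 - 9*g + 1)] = 4*(147*g^3 - 99*g^2 - 150*g - 161)/(27*g^6 + 243*g^5 + 702*g^4 + 567*g^3 - 234*g^2 + 27*g - 1)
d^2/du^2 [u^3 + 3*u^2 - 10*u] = 6*u + 6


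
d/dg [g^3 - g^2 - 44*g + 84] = 3*g^2 - 2*g - 44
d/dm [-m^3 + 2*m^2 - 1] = m*(4 - 3*m)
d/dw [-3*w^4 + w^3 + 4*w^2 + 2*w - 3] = -12*w^3 + 3*w^2 + 8*w + 2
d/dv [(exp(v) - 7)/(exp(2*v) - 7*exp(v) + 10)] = (-(exp(v) - 7)*(2*exp(v) - 7) + exp(2*v) - 7*exp(v) + 10)*exp(v)/(exp(2*v) - 7*exp(v) + 10)^2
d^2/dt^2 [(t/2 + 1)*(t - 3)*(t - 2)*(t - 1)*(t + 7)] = 10*t^3 + 18*t^2 - 87*t + 9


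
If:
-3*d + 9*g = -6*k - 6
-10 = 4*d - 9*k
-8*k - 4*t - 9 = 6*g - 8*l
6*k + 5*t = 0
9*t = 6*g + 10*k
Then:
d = -110/71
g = -104/71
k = 30/71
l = 111/568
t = -36/71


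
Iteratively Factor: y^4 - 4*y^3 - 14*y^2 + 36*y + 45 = (y - 5)*(y^3 + y^2 - 9*y - 9) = (y - 5)*(y + 1)*(y^2 - 9) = (y - 5)*(y - 3)*(y + 1)*(y + 3)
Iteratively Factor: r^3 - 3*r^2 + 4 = (r - 2)*(r^2 - r - 2) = (r - 2)*(r + 1)*(r - 2)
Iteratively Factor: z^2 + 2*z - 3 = (z + 3)*(z - 1)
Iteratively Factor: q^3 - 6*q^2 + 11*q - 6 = (q - 2)*(q^2 - 4*q + 3) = (q - 3)*(q - 2)*(q - 1)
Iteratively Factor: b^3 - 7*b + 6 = (b - 2)*(b^2 + 2*b - 3) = (b - 2)*(b + 3)*(b - 1)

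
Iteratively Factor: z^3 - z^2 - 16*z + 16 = (z + 4)*(z^2 - 5*z + 4) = (z - 4)*(z + 4)*(z - 1)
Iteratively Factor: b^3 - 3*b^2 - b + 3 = (b - 1)*(b^2 - 2*b - 3) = (b - 1)*(b + 1)*(b - 3)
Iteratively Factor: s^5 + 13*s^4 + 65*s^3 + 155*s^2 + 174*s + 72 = (s + 3)*(s^4 + 10*s^3 + 35*s^2 + 50*s + 24) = (s + 3)*(s + 4)*(s^3 + 6*s^2 + 11*s + 6) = (s + 3)^2*(s + 4)*(s^2 + 3*s + 2) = (s + 1)*(s + 3)^2*(s + 4)*(s + 2)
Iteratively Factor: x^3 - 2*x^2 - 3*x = (x + 1)*(x^2 - 3*x) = x*(x + 1)*(x - 3)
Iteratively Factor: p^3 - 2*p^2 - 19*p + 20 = (p - 1)*(p^2 - p - 20) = (p - 1)*(p + 4)*(p - 5)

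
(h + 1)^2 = h^2 + 2*h + 1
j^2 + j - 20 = (j - 4)*(j + 5)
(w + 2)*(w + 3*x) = w^2 + 3*w*x + 2*w + 6*x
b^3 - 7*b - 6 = (b - 3)*(b + 1)*(b + 2)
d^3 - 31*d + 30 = (d - 5)*(d - 1)*(d + 6)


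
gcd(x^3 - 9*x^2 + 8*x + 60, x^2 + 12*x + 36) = 1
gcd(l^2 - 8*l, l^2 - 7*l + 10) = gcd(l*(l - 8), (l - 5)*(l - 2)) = 1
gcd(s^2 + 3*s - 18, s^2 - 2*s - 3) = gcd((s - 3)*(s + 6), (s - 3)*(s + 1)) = s - 3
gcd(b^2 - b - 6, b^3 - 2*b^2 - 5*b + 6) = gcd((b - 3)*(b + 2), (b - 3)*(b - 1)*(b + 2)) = b^2 - b - 6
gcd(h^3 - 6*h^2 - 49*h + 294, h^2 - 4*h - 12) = h - 6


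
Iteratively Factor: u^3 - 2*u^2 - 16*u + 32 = (u + 4)*(u^2 - 6*u + 8) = (u - 2)*(u + 4)*(u - 4)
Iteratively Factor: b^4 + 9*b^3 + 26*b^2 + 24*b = (b)*(b^3 + 9*b^2 + 26*b + 24) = b*(b + 2)*(b^2 + 7*b + 12) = b*(b + 2)*(b + 3)*(b + 4)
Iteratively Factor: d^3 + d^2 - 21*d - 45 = (d + 3)*(d^2 - 2*d - 15) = (d - 5)*(d + 3)*(d + 3)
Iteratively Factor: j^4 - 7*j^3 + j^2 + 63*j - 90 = (j - 2)*(j^3 - 5*j^2 - 9*j + 45) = (j - 3)*(j - 2)*(j^2 - 2*j - 15) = (j - 5)*(j - 3)*(j - 2)*(j + 3)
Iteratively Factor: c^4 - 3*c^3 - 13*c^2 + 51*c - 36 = (c - 3)*(c^3 - 13*c + 12) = (c - 3)^2*(c^2 + 3*c - 4) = (c - 3)^2*(c + 4)*(c - 1)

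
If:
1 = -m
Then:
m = -1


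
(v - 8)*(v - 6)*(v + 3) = v^3 - 11*v^2 + 6*v + 144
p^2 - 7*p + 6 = (p - 6)*(p - 1)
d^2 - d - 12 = (d - 4)*(d + 3)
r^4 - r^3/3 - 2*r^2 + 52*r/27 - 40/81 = (r - 2/3)^3*(r + 5/3)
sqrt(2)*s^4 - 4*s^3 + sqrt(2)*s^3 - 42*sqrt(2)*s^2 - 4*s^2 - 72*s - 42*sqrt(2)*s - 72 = (s - 6*sqrt(2))*(s + sqrt(2))*(s + 3*sqrt(2))*(sqrt(2)*s + sqrt(2))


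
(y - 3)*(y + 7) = y^2 + 4*y - 21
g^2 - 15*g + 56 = (g - 8)*(g - 7)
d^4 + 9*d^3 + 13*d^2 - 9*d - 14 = (d - 1)*(d + 1)*(d + 2)*(d + 7)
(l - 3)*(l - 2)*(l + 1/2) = l^3 - 9*l^2/2 + 7*l/2 + 3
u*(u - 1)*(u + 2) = u^3 + u^2 - 2*u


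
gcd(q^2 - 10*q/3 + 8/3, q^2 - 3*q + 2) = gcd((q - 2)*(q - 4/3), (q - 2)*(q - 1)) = q - 2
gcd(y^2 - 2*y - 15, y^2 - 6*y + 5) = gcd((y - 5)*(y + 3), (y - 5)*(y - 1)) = y - 5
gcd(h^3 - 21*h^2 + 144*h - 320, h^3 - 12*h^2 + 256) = h^2 - 16*h + 64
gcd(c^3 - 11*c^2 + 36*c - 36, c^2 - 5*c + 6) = c^2 - 5*c + 6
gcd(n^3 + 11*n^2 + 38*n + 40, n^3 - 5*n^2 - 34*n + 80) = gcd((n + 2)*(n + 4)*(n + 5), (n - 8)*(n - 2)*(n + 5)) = n + 5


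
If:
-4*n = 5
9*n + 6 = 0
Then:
No Solution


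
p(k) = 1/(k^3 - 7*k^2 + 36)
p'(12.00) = 0.00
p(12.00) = 0.00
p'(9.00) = 0.00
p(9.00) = 0.01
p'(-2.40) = -0.15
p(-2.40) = -0.06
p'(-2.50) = -0.10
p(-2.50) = -0.04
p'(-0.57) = -0.01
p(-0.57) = 0.03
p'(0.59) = 0.01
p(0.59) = 0.03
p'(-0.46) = -0.01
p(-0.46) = 0.03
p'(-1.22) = -0.04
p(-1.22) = 0.04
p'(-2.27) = -0.34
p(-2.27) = -0.08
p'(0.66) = 0.01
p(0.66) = 0.03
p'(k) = (-3*k^2 + 14*k)/(k^3 - 7*k^2 + 36)^2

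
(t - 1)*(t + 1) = t^2 - 1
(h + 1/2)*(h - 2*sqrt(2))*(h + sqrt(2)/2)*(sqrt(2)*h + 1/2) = sqrt(2)*h^4 - 5*h^3/2 + sqrt(2)*h^3/2 - 11*sqrt(2)*h^2/4 - 5*h^2/4 - 11*sqrt(2)*h/8 - h - 1/2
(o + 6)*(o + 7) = o^2 + 13*o + 42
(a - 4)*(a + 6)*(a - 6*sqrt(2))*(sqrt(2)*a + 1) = sqrt(2)*a^4 - 11*a^3 + 2*sqrt(2)*a^3 - 30*sqrt(2)*a^2 - 22*a^2 - 12*sqrt(2)*a + 264*a + 144*sqrt(2)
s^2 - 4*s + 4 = (s - 2)^2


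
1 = 1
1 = 1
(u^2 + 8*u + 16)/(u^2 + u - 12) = (u + 4)/(u - 3)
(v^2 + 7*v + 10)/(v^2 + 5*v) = (v + 2)/v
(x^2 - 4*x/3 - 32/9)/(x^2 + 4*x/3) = (x - 8/3)/x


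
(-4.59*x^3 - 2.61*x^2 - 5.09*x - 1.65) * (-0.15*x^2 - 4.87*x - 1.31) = 0.6885*x^5 + 22.7448*x^4 + 19.4871*x^3 + 28.4549*x^2 + 14.7034*x + 2.1615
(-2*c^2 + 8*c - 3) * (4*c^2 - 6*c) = -8*c^4 + 44*c^3 - 60*c^2 + 18*c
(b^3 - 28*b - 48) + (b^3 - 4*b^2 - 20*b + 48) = 2*b^3 - 4*b^2 - 48*b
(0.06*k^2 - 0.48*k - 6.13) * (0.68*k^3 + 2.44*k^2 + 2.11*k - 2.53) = 0.0408*k^5 - 0.18*k^4 - 5.213*k^3 - 16.1218*k^2 - 11.7199*k + 15.5089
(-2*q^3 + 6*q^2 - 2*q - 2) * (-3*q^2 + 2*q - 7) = 6*q^5 - 22*q^4 + 32*q^3 - 40*q^2 + 10*q + 14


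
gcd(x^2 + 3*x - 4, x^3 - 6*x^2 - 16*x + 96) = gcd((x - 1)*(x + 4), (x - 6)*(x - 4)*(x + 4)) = x + 4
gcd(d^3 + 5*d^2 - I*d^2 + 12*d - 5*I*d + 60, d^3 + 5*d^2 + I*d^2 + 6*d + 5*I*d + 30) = d^2 + d*(5 + 3*I) + 15*I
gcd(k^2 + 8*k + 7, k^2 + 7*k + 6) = k + 1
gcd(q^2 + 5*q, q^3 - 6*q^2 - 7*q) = q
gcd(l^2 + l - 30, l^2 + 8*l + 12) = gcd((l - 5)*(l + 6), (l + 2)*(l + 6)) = l + 6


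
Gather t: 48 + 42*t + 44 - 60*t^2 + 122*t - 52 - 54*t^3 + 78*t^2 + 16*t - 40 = -54*t^3 + 18*t^2 + 180*t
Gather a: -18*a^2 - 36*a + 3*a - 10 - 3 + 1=-18*a^2 - 33*a - 12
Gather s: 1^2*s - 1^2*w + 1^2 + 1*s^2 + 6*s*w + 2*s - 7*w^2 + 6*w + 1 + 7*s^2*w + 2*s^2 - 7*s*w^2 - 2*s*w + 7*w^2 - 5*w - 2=s^2*(7*w + 3) + s*(-7*w^2 + 4*w + 3)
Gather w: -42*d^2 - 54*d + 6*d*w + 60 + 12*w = -42*d^2 - 54*d + w*(6*d + 12) + 60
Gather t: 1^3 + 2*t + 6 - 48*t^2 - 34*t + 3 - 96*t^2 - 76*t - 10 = -144*t^2 - 108*t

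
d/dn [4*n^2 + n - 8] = 8*n + 1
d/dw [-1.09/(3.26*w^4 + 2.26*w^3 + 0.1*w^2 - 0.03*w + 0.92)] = (14.2136*w^3 + 7.3902*w^2 + 0.218*w - 0.0327)/(3.26*w^4 + 2.26*w^3 + 0.1*w^2 - 0.03*w + 0.92)^2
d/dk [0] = 0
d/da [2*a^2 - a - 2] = 4*a - 1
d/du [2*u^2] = 4*u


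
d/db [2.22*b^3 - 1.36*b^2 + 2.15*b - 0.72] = 6.66*b^2 - 2.72*b + 2.15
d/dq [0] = 0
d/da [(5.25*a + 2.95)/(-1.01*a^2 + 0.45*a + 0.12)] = (5.3025*a^2 + 5.959*a - 0.6975)/(1.0201*a^4 - 0.909*a^3 - 0.0399*a^2 + 0.108*a + 0.0144)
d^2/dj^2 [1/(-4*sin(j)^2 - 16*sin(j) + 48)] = (sin(j)^4 + 3*sin(j)^3 + 29*sin(j)^2/2 + 6*sin(j) - 14)/(sin(j)^2 + 4*sin(j) - 12)^3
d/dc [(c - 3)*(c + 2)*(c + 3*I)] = 3*c^2 + c*(-2 + 6*I) - 6 - 3*I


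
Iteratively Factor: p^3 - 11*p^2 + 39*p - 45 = (p - 3)*(p^2 - 8*p + 15) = (p - 3)^2*(p - 5)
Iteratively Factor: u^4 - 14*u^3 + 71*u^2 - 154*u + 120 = (u - 4)*(u^3 - 10*u^2 + 31*u - 30) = (u - 4)*(u - 3)*(u^2 - 7*u + 10) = (u - 5)*(u - 4)*(u - 3)*(u - 2)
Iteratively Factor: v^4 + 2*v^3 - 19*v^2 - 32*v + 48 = (v - 4)*(v^3 + 6*v^2 + 5*v - 12) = (v - 4)*(v - 1)*(v^2 + 7*v + 12) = (v - 4)*(v - 1)*(v + 4)*(v + 3)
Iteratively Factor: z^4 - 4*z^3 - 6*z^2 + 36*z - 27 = (z + 3)*(z^3 - 7*z^2 + 15*z - 9) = (z - 3)*(z + 3)*(z^2 - 4*z + 3) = (z - 3)*(z - 1)*(z + 3)*(z - 3)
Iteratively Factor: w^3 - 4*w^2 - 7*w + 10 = (w - 1)*(w^2 - 3*w - 10) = (w - 1)*(w + 2)*(w - 5)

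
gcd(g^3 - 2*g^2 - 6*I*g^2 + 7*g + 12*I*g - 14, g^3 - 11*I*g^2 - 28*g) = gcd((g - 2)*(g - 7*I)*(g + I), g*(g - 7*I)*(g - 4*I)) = g - 7*I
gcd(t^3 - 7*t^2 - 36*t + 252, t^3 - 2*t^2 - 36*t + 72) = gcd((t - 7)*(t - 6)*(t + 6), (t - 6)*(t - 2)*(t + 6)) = t^2 - 36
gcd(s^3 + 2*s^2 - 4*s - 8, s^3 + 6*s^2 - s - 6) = 1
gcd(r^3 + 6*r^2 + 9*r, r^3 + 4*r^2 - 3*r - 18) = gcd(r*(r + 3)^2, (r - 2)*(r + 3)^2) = r^2 + 6*r + 9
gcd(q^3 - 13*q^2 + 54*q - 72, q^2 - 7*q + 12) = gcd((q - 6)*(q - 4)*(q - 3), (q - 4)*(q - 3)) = q^2 - 7*q + 12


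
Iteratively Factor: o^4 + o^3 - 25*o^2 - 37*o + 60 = (o + 3)*(o^3 - 2*o^2 - 19*o + 20) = (o + 3)*(o + 4)*(o^2 - 6*o + 5) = (o - 1)*(o + 3)*(o + 4)*(o - 5)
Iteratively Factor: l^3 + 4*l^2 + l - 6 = (l + 2)*(l^2 + 2*l - 3) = (l + 2)*(l + 3)*(l - 1)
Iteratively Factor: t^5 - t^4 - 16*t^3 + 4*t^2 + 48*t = (t - 4)*(t^4 + 3*t^3 - 4*t^2 - 12*t) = (t - 4)*(t - 2)*(t^3 + 5*t^2 + 6*t) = (t - 4)*(t - 2)*(t + 3)*(t^2 + 2*t) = t*(t - 4)*(t - 2)*(t + 3)*(t + 2)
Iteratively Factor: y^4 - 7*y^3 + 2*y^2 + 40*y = (y)*(y^3 - 7*y^2 + 2*y + 40) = y*(y - 4)*(y^2 - 3*y - 10) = y*(y - 4)*(y + 2)*(y - 5)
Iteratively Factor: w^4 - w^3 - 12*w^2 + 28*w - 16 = (w - 2)*(w^3 + w^2 - 10*w + 8) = (w - 2)*(w + 4)*(w^2 - 3*w + 2) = (w - 2)*(w - 1)*(w + 4)*(w - 2)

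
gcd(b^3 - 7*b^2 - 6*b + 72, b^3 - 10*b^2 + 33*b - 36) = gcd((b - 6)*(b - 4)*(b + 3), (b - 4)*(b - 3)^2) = b - 4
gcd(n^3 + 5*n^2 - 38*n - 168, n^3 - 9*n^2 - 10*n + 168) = n^2 - 2*n - 24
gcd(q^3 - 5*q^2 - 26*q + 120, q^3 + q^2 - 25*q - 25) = q + 5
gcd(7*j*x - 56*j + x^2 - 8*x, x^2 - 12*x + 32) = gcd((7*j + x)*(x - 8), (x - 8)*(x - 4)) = x - 8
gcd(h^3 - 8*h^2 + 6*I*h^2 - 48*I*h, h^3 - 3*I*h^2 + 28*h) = h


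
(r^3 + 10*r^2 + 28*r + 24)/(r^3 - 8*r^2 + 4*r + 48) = (r^2 + 8*r + 12)/(r^2 - 10*r + 24)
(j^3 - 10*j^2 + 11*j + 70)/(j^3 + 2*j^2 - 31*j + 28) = (j^3 - 10*j^2 + 11*j + 70)/(j^3 + 2*j^2 - 31*j + 28)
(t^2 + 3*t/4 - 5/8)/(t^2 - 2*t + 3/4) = (4*t + 5)/(2*(2*t - 3))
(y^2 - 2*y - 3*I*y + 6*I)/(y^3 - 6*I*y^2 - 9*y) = (y - 2)/(y*(y - 3*I))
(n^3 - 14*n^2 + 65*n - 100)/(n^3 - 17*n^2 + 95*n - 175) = (n - 4)/(n - 7)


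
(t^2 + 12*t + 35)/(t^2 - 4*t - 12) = (t^2 + 12*t + 35)/(t^2 - 4*t - 12)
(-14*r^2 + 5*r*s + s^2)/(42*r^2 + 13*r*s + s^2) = (-2*r + s)/(6*r + s)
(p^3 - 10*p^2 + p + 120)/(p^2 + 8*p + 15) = (p^2 - 13*p + 40)/(p + 5)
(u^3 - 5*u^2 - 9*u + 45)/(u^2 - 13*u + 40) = (u^2 - 9)/(u - 8)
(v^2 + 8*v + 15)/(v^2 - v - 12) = (v + 5)/(v - 4)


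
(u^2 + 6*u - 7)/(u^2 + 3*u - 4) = (u + 7)/(u + 4)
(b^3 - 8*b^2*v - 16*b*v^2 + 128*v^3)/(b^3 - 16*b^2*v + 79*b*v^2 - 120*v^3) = (b^2 - 16*v^2)/(b^2 - 8*b*v + 15*v^2)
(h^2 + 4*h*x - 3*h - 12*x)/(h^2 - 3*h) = (h + 4*x)/h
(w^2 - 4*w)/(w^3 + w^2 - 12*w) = (w - 4)/(w^2 + w - 12)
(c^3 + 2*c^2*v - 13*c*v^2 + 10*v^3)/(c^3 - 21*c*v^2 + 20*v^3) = (-c + 2*v)/(-c + 4*v)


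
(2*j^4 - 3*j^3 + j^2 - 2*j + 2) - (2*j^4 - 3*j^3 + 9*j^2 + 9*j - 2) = -8*j^2 - 11*j + 4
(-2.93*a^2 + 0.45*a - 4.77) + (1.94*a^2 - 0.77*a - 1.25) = -0.99*a^2 - 0.32*a - 6.02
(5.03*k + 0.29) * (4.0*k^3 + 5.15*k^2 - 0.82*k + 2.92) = 20.12*k^4 + 27.0645*k^3 - 2.6311*k^2 + 14.4498*k + 0.8468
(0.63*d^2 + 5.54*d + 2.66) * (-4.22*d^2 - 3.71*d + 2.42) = -2.6586*d^4 - 25.7161*d^3 - 30.254*d^2 + 3.5382*d + 6.4372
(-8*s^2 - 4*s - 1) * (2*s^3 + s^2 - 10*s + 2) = -16*s^5 - 16*s^4 + 74*s^3 + 23*s^2 + 2*s - 2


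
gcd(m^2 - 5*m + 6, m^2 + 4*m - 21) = m - 3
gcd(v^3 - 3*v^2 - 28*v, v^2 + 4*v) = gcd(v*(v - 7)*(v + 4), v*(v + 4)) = v^2 + 4*v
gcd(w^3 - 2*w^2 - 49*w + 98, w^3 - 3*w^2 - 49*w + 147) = w^2 - 49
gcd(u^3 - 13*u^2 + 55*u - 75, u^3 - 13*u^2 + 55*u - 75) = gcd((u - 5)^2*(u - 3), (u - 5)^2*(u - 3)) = u^3 - 13*u^2 + 55*u - 75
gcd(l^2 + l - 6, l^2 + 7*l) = 1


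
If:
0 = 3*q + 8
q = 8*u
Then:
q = -8/3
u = -1/3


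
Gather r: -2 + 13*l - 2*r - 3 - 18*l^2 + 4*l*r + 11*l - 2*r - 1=-18*l^2 + 24*l + r*(4*l - 4) - 6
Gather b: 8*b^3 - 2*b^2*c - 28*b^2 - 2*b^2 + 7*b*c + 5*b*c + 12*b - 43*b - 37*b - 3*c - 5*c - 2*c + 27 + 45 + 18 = 8*b^3 + b^2*(-2*c - 30) + b*(12*c - 68) - 10*c + 90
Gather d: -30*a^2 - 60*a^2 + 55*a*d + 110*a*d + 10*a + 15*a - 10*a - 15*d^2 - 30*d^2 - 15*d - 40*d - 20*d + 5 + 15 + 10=-90*a^2 + 15*a - 45*d^2 + d*(165*a - 75) + 30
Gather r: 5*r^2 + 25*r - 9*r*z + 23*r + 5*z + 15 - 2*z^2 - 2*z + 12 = 5*r^2 + r*(48 - 9*z) - 2*z^2 + 3*z + 27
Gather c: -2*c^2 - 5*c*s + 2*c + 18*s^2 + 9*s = -2*c^2 + c*(2 - 5*s) + 18*s^2 + 9*s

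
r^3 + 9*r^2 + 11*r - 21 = (r - 1)*(r + 3)*(r + 7)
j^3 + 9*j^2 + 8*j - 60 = (j - 2)*(j + 5)*(j + 6)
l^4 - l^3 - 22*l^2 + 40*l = l*(l - 4)*(l - 2)*(l + 5)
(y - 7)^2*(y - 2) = y^3 - 16*y^2 + 77*y - 98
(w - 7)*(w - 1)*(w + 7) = w^3 - w^2 - 49*w + 49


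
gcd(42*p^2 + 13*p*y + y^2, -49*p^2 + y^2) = 7*p + y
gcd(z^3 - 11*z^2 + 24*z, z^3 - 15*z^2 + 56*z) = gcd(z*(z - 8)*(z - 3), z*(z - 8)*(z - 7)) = z^2 - 8*z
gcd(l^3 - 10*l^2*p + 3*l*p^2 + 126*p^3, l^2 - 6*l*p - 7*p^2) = -l + 7*p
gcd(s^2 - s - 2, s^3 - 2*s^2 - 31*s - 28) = s + 1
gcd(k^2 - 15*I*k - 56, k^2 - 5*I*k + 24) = k - 8*I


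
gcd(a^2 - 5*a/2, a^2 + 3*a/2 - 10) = a - 5/2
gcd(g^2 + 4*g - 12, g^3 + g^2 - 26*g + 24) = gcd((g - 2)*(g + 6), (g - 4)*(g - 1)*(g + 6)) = g + 6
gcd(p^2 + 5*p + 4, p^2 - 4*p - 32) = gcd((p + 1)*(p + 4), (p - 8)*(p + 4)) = p + 4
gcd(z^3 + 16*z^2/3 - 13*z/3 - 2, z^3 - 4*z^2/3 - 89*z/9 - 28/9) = z + 1/3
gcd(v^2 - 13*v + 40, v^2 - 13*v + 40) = v^2 - 13*v + 40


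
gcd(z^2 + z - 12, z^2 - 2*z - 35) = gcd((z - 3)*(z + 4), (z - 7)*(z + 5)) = 1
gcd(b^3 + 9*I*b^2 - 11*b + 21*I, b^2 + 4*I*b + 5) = b - I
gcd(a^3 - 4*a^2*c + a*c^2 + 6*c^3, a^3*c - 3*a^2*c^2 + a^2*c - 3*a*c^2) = a - 3*c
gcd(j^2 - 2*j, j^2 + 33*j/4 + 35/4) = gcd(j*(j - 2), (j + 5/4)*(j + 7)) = 1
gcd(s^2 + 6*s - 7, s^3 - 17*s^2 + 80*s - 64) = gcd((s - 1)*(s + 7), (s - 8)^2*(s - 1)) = s - 1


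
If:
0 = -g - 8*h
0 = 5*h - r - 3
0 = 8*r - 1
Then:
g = -5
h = 5/8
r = 1/8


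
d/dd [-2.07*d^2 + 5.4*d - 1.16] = 5.4 - 4.14*d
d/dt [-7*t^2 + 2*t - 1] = 2 - 14*t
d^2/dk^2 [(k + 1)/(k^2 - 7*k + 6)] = 2*(3*(2 - k)*(k^2 - 7*k + 6) + (k + 1)*(2*k - 7)^2)/(k^2 - 7*k + 6)^3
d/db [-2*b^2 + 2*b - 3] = 2 - 4*b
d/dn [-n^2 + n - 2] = 1 - 2*n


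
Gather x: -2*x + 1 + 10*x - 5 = 8*x - 4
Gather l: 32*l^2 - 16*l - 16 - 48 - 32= 32*l^2 - 16*l - 96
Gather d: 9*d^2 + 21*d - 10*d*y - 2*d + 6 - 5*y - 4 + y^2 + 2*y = 9*d^2 + d*(19 - 10*y) + y^2 - 3*y + 2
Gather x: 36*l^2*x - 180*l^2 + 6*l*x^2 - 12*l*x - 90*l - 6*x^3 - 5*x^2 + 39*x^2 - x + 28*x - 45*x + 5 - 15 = -180*l^2 - 90*l - 6*x^3 + x^2*(6*l + 34) + x*(36*l^2 - 12*l - 18) - 10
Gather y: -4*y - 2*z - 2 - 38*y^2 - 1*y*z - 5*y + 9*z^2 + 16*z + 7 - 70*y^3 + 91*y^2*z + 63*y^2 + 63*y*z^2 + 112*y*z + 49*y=-70*y^3 + y^2*(91*z + 25) + y*(63*z^2 + 111*z + 40) + 9*z^2 + 14*z + 5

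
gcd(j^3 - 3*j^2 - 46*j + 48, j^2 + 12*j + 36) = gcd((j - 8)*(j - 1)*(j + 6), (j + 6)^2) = j + 6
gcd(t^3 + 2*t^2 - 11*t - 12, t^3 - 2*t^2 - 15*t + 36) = t^2 + t - 12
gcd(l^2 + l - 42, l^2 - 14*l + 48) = l - 6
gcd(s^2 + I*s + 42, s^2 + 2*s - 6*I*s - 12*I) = s - 6*I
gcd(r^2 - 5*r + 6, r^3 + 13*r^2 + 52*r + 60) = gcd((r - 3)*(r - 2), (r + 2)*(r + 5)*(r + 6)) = 1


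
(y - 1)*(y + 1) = y^2 - 1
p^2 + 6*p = p*(p + 6)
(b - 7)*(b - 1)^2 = b^3 - 9*b^2 + 15*b - 7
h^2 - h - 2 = (h - 2)*(h + 1)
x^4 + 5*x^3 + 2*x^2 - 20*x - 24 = (x - 2)*(x + 2)^2*(x + 3)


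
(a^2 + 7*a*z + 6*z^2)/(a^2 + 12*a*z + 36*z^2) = (a + z)/(a + 6*z)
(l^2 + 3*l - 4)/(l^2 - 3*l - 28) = (l - 1)/(l - 7)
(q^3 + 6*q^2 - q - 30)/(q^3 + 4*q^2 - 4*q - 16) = (q^2 + 8*q + 15)/(q^2 + 6*q + 8)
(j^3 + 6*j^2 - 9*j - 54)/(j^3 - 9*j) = (j + 6)/j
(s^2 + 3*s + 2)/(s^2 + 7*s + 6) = (s + 2)/(s + 6)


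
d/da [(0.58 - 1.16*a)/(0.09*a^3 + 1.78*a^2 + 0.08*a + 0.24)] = (0.2088*a^3 + 1.9082*a^2 - 2.0648*a - 0.3248)/(0.0081*a^6 + 0.3204*a^5 + 3.1828*a^4 + 0.328*a^3 + 0.8608*a^2 + 0.0384*a + 0.0576)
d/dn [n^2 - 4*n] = 2*n - 4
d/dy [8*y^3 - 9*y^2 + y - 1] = 24*y^2 - 18*y + 1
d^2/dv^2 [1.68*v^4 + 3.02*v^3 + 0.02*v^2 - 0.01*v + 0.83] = 20.16*v^2 + 18.12*v + 0.04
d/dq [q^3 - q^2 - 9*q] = 3*q^2 - 2*q - 9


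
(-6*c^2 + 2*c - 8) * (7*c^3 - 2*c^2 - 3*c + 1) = -42*c^5 + 26*c^4 - 42*c^3 + 4*c^2 + 26*c - 8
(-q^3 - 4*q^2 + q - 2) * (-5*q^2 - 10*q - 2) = 5*q^5 + 30*q^4 + 37*q^3 + 8*q^2 + 18*q + 4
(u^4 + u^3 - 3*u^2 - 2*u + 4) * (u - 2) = u^5 - u^4 - 5*u^3 + 4*u^2 + 8*u - 8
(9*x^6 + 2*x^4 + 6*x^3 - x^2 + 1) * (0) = 0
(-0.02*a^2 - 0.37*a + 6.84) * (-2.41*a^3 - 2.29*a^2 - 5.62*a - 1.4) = 0.0482*a^5 + 0.9375*a^4 - 15.5247*a^3 - 13.5562*a^2 - 37.9228*a - 9.576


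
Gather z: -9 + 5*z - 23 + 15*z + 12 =20*z - 20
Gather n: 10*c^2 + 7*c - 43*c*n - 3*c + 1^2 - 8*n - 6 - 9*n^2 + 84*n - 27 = 10*c^2 + 4*c - 9*n^2 + n*(76 - 43*c) - 32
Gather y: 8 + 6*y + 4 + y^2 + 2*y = y^2 + 8*y + 12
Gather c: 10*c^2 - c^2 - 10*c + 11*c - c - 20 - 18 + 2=9*c^2 - 36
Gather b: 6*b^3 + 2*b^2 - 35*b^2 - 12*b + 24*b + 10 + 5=6*b^3 - 33*b^2 + 12*b + 15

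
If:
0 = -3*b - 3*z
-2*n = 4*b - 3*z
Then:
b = -z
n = 7*z/2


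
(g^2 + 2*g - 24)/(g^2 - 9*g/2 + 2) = 2*(g + 6)/(2*g - 1)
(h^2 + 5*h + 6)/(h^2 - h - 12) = (h + 2)/(h - 4)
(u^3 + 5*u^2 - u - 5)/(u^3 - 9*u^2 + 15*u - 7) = (u^2 + 6*u + 5)/(u^2 - 8*u + 7)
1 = 1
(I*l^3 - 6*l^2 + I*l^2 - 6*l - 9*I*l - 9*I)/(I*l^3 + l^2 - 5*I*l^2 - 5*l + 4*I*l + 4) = (l^3 + l^2*(1 + 6*I) + l*(-9 + 6*I) - 9)/(l^3 + l^2*(-5 - I) + l*(4 + 5*I) - 4*I)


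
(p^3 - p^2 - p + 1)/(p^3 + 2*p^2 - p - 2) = (p - 1)/(p + 2)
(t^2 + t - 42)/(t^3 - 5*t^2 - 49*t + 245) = (t - 6)/(t^2 - 12*t + 35)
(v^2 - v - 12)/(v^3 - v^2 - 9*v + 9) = (v - 4)/(v^2 - 4*v + 3)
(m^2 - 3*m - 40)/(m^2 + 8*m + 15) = (m - 8)/(m + 3)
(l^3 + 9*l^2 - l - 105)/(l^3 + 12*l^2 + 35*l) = (l - 3)/l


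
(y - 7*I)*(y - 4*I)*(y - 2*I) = y^3 - 13*I*y^2 - 50*y + 56*I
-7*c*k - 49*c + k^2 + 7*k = (-7*c + k)*(k + 7)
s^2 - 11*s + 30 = (s - 6)*(s - 5)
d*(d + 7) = d^2 + 7*d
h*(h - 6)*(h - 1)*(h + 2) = h^4 - 5*h^3 - 8*h^2 + 12*h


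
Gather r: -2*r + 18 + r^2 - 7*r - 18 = r^2 - 9*r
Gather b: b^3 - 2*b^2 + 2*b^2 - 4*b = b^3 - 4*b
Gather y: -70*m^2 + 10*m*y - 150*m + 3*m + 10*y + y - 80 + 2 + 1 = -70*m^2 - 147*m + y*(10*m + 11) - 77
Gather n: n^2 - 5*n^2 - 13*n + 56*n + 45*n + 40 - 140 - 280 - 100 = -4*n^2 + 88*n - 480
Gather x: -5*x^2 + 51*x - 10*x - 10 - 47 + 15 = -5*x^2 + 41*x - 42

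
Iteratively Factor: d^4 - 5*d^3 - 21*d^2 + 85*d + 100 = (d + 1)*(d^3 - 6*d^2 - 15*d + 100) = (d - 5)*(d + 1)*(d^2 - d - 20) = (d - 5)*(d + 1)*(d + 4)*(d - 5)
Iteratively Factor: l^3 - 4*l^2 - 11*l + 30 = (l - 5)*(l^2 + l - 6) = (l - 5)*(l - 2)*(l + 3)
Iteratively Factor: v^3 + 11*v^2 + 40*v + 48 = (v + 3)*(v^2 + 8*v + 16) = (v + 3)*(v + 4)*(v + 4)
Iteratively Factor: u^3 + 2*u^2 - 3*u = (u - 1)*(u^2 + 3*u) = (u - 1)*(u + 3)*(u)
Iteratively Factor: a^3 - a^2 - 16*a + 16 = (a - 4)*(a^2 + 3*a - 4) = (a - 4)*(a + 4)*(a - 1)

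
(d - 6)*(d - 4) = d^2 - 10*d + 24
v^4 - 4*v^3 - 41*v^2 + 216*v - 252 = (v - 6)*(v - 3)*(v - 2)*(v + 7)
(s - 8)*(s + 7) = s^2 - s - 56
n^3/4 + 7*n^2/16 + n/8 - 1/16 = (n/4 + 1/4)*(n - 1/4)*(n + 1)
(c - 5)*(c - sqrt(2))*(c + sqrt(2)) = c^3 - 5*c^2 - 2*c + 10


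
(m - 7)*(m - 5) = m^2 - 12*m + 35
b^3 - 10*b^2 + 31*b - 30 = (b - 5)*(b - 3)*(b - 2)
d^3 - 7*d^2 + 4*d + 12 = (d - 6)*(d - 2)*(d + 1)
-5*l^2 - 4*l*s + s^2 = (-5*l + s)*(l + s)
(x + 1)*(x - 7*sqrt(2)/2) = x^2 - 7*sqrt(2)*x/2 + x - 7*sqrt(2)/2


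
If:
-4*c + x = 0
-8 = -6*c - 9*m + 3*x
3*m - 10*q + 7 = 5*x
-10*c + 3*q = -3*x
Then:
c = 29/34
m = 223/153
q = -29/51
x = 58/17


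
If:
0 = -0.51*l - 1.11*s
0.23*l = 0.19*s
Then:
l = 0.00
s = 0.00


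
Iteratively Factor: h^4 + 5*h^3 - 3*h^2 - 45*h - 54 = (h + 3)*(h^3 + 2*h^2 - 9*h - 18) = (h - 3)*(h + 3)*(h^2 + 5*h + 6) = (h - 3)*(h + 2)*(h + 3)*(h + 3)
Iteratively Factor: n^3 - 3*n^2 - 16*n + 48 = (n - 3)*(n^2 - 16) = (n - 4)*(n - 3)*(n + 4)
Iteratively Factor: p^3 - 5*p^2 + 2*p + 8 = (p + 1)*(p^2 - 6*p + 8) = (p - 2)*(p + 1)*(p - 4)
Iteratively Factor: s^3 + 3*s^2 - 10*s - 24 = (s - 3)*(s^2 + 6*s + 8) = (s - 3)*(s + 4)*(s + 2)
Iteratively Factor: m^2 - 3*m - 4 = (m + 1)*(m - 4)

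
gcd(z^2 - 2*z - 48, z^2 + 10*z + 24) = z + 6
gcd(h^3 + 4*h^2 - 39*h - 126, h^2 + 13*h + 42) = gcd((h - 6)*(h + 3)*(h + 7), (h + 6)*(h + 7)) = h + 7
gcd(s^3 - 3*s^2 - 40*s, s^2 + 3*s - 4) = 1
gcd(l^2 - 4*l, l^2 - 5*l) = l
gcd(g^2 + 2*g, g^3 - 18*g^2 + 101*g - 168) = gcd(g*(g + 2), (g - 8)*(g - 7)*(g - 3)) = 1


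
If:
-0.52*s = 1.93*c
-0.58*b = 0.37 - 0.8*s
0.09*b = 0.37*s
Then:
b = -0.96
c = 0.06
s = -0.23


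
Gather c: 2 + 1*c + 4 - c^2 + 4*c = -c^2 + 5*c + 6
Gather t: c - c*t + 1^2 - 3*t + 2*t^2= c + 2*t^2 + t*(-c - 3) + 1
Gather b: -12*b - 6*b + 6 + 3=9 - 18*b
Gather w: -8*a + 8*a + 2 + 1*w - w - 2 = 0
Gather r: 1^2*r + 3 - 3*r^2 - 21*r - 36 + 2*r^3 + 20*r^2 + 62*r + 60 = 2*r^3 + 17*r^2 + 42*r + 27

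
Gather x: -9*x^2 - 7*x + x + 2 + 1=-9*x^2 - 6*x + 3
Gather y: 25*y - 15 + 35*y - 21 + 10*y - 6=70*y - 42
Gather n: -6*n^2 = -6*n^2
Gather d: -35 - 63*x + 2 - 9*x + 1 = -72*x - 32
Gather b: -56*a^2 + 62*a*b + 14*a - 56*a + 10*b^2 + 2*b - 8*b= -56*a^2 - 42*a + 10*b^2 + b*(62*a - 6)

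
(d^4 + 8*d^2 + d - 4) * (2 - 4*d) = -4*d^5 + 2*d^4 - 32*d^3 + 12*d^2 + 18*d - 8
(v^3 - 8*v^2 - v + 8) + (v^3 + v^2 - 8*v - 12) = 2*v^3 - 7*v^2 - 9*v - 4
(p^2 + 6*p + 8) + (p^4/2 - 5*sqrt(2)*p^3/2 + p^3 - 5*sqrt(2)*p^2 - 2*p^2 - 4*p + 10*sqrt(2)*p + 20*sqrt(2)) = p^4/2 - 5*sqrt(2)*p^3/2 + p^3 - 5*sqrt(2)*p^2 - p^2 + 2*p + 10*sqrt(2)*p + 8 + 20*sqrt(2)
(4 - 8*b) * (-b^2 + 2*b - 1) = 8*b^3 - 20*b^2 + 16*b - 4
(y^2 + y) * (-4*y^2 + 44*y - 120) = -4*y^4 + 40*y^3 - 76*y^2 - 120*y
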